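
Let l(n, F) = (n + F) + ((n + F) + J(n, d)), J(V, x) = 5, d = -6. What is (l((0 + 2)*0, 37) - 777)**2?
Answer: 487204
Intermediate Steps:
l(n, F) = 5 + 2*F + 2*n (l(n, F) = (n + F) + ((n + F) + 5) = (F + n) + ((F + n) + 5) = (F + n) + (5 + F + n) = 5 + 2*F + 2*n)
(l((0 + 2)*0, 37) - 777)**2 = ((5 + 2*37 + 2*((0 + 2)*0)) - 777)**2 = ((5 + 74 + 2*(2*0)) - 777)**2 = ((5 + 74 + 2*0) - 777)**2 = ((5 + 74 + 0) - 777)**2 = (79 - 777)**2 = (-698)**2 = 487204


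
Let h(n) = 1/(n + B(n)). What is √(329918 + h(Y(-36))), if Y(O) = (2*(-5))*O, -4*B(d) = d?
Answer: √2672335830/90 ≈ 574.38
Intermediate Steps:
B(d) = -d/4
Y(O) = -10*O
h(n) = 4/(3*n) (h(n) = 1/(n - n/4) = 1/(3*n/4) = 4/(3*n))
√(329918 + h(Y(-36))) = √(329918 + 4/(3*((-10*(-36))))) = √(329918 + (4/3)/360) = √(329918 + (4/3)*(1/360)) = √(329918 + 1/270) = √(89077861/270) = √2672335830/90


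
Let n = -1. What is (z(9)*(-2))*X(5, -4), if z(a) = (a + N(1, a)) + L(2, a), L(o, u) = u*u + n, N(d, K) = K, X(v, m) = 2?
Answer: -392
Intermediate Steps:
L(o, u) = -1 + u² (L(o, u) = u*u - 1 = u² - 1 = -1 + u²)
z(a) = -1 + a² + 2*a (z(a) = (a + a) + (-1 + a²) = 2*a + (-1 + a²) = -1 + a² + 2*a)
(z(9)*(-2))*X(5, -4) = ((-1 + 9² + 2*9)*(-2))*2 = ((-1 + 81 + 18)*(-2))*2 = (98*(-2))*2 = -196*2 = -392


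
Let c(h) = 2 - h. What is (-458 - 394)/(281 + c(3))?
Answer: -213/70 ≈ -3.0429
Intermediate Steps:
(-458 - 394)/(281 + c(3)) = (-458 - 394)/(281 + (2 - 1*3)) = -852/(281 + (2 - 3)) = -852/(281 - 1) = -852/280 = -852*1/280 = -213/70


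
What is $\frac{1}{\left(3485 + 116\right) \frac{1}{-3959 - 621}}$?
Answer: $- \frac{4580}{3601} \approx -1.2719$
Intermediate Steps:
$\frac{1}{\left(3485 + 116\right) \frac{1}{-3959 - 621}} = \frac{1}{3601 \frac{1}{-4580}} = \frac{1}{3601 \left(- \frac{1}{4580}\right)} = \frac{1}{- \frac{3601}{4580}} = - \frac{4580}{3601}$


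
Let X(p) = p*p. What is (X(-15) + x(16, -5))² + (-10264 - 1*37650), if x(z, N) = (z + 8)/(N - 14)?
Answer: 774047/361 ≈ 2144.2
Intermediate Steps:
x(z, N) = (8 + z)/(-14 + N)
X(p) = p²
(X(-15) + x(16, -5))² + (-10264 - 1*37650) = ((-15)² + (8 + 16)/(-14 - 5))² + (-10264 - 1*37650) = (225 + 24/(-19))² + (-10264 - 37650) = (225 - 1/19*24)² - 47914 = (225 - 24/19)² - 47914 = (4251/19)² - 47914 = 18071001/361 - 47914 = 774047/361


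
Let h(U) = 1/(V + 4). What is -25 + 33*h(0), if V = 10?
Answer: -317/14 ≈ -22.643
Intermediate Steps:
h(U) = 1/14 (h(U) = 1/(10 + 4) = 1/14)
-25 + 33*h(0) = -25 + 33*(1/14) = -25 + 33/14 = -317/14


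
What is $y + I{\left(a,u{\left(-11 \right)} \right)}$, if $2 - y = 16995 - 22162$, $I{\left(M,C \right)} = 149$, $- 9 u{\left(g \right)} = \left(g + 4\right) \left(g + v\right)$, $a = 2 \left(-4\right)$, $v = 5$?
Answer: $5318$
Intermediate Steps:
$a = -8$
$u{\left(g \right)} = - \frac{\left(4 + g\right) \left(5 + g\right)}{9}$ ($u{\left(g \right)} = - \frac{\left(g + 4\right) \left(g + 5\right)}{9} = - \frac{\left(4 + g\right) \left(5 + g\right)}{9}$)
$y = 5169$ ($y = 2 - \left(16995 - 22162\right) = 2 - -5167 = 2 + 5167 = 5169$)
$y + I{\left(a,u{\left(-11 \right)} \right)} = 5169 + 149 = 5318$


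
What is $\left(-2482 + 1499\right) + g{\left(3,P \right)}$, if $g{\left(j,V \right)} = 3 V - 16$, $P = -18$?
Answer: $-1053$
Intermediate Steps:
$g{\left(j,V \right)} = -16 + 3 V$
$\left(-2482 + 1499\right) + g{\left(3,P \right)} = \left(-2482 + 1499\right) + \left(-16 + 3 \left(-18\right)\right) = -983 - 70 = -1053$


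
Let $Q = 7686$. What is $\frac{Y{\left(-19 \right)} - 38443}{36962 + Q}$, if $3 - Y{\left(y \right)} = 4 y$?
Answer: $- \frac{9591}{11162} \approx -0.85925$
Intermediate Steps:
$Y{\left(y \right)} = 3 - 4 y$
$\frac{Y{\left(-19 \right)} - 38443}{36962 + Q} = \frac{\left(3 - -76\right) - 38443}{36962 + 7686} = \frac{\left(3 + 76\right) - 38443}{44648} = \left(79 - 38443\right) \frac{1}{44648} = \left(-38364\right) \frac{1}{44648} = - \frac{9591}{11162}$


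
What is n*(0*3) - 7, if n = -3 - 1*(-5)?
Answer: -7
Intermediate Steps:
n = 2 (n = -3 + 5 = 2)
n*(0*3) - 7 = 2*(0*3) - 7 = 2*0 - 7 = 0 - 7 = -7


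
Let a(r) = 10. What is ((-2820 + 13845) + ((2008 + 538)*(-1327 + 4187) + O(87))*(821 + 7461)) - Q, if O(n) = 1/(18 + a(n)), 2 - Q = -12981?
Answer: 844282295609/14 ≈ 6.0306e+10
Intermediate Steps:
Q = 12983 (Q = 2 - 1*(-12981) = 2 + 12981 = 12983)
O(n) = 1/28 (O(n) = 1/(18 + 10) = 1/28)
((-2820 + 13845) + ((2008 + 538)*(-1327 + 4187) + O(87))*(821 + 7461)) - Q = ((-2820 + 13845) + ((2008 + 538)*(-1327 + 4187) + 1/28)*(821 + 7461)) - 1*12983 = (11025 + (2546*2860 + 1/28)*8282) - 12983 = (11025 + (7281560 + 1/28)*8282) - 12983 = (11025 + (203883681/28)*8282) - 12983 = (11025 + 844282323021/14) - 12983 = 844282477371/14 - 12983 = 844282295609/14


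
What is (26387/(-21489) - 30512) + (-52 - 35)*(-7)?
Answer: -642611954/21489 ≈ -29904.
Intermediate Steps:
(26387/(-21489) - 30512) + (-52 - 35)*(-7) = (26387*(-1/21489) - 30512) - 87*(-7) = (-26387/21489 - 30512) + 609 = -655698755/21489 + 609 = -642611954/21489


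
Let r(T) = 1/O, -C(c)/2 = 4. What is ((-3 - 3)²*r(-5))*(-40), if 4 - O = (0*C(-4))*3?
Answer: -360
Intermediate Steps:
C(c) = -8 (C(c) = -2*4 = -8)
O = 4 (O = 4 - 0*(-8)*3 = 4 - 0*3 = 4 - 1*0 = 4 + 0 = 4)
r(T) = ¼ (r(T) = 1/4 = ¼)
((-3 - 3)²*r(-5))*(-40) = ((-3 - 3)²*(¼))*(-40) = ((-6)²*(¼))*(-40) = (36*(¼))*(-40) = 9*(-40) = -360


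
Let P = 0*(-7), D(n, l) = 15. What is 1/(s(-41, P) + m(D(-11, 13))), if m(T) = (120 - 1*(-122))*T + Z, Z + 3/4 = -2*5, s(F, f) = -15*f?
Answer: 4/14477 ≈ 0.00027630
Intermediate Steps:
P = 0
Z = -43/4 (Z = -3/4 - 2*5 = -3/4 - 10 = -43/4 ≈ -10.750)
m(T) = -43/4 + 242*T (m(T) = (120 - 1*(-122))*T - 43/4 = (120 + 122)*T - 43/4 = 242*T - 43/4 = -43/4 + 242*T)
1/(s(-41, P) + m(D(-11, 13))) = 1/(-15*0 + (-43/4 + 242*15)) = 1/(0 + (-43/4 + 3630)) = 1/(0 + 14477/4) = 1/(14477/4) = 4/14477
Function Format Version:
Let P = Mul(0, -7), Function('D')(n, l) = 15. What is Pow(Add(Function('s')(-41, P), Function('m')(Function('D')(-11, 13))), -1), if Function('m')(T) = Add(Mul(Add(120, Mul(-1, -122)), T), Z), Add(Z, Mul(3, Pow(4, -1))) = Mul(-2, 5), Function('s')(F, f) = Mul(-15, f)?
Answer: Rational(4, 14477) ≈ 0.00027630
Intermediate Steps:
P = 0
Z = Rational(-43, 4) (Z = Add(Rational(-3, 4), Mul(-2, 5)) = Add(Rational(-3, 4), -10) = Rational(-43, 4) ≈ -10.750)
Function('m')(T) = Add(Rational(-43, 4), Mul(242, T)) (Function('m')(T) = Add(Mul(Add(120, Mul(-1, -122)), T), Rational(-43, 4)) = Add(Mul(Add(120, 122), T), Rational(-43, 4)) = Add(Mul(242, T), Rational(-43, 4)) = Add(Rational(-43, 4), Mul(242, T)))
Pow(Add(Function('s')(-41, P), Function('m')(Function('D')(-11, 13))), -1) = Pow(Add(Mul(-15, 0), Add(Rational(-43, 4), Mul(242, 15))), -1) = Pow(Add(0, Add(Rational(-43, 4), 3630)), -1) = Pow(Add(0, Rational(14477, 4)), -1) = Pow(Rational(14477, 4), -1) = Rational(4, 14477)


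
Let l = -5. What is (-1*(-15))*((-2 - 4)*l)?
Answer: 450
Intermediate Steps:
(-1*(-15))*((-2 - 4)*l) = (-1*(-15))*((-2 - 4)*(-5)) = 15*(-6*(-5)) = 15*30 = 450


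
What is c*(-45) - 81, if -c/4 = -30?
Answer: -5481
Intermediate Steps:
c = 120 (c = -4*(-30) = 120)
c*(-45) - 81 = 120*(-45) - 81 = -5400 - 81 = -5481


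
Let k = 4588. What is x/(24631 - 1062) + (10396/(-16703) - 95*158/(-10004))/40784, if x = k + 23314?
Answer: 13582295613587585/11472844386753568 ≈ 1.1839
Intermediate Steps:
x = 27902 (x = 4588 + 23314 = 27902)
x/(24631 - 1062) + (10396/(-16703) - 95*158/(-10004))/40784 = 27902/(24631 - 1062) + (10396/(-16703) - 95*158/(-10004))/40784 = 27902/23569 + (10396*(-1/16703) - 15010*(-1/10004))*(1/40784) = 27902*(1/23569) + (-10396/16703 + 7505/5002)*(1/40784) = 3986/3367 + (73355223/83548406)*(1/40784) = 3986/3367 + 73355223/3407438190304 = 13582295613587585/11472844386753568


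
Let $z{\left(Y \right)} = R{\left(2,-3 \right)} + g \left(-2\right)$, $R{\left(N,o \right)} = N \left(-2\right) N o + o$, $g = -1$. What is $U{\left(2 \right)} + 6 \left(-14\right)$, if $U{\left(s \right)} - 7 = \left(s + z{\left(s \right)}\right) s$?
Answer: $-27$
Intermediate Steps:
$R{\left(N,o \right)} = o - 2 o N^{2}$ ($R{\left(N,o \right)} = - 2 N N o + o = - 2 N^{2} o + o = - 2 o N^{2} + o = o - 2 o N^{2}$)
$z{\left(Y \right)} = 23$ ($z{\left(Y \right)} = - 3 \left(1 - 2 \cdot 2^{2}\right) - -2 = - 3 \left(1 - 8\right) + 2 = \left(-3\right) \left(-7\right) + 2 = 21 + 2 = 23$)
$U{\left(s \right)} = 7 + s \left(23 + s\right)$ ($U{\left(s \right)} = 7 + \left(s + 23\right) s = 7 + \left(23 + s\right) s = 7 + s \left(23 + s\right)$)
$U{\left(2 \right)} + 6 \left(-14\right) = \left(7 + 2^{2} + 23 \cdot 2\right) + 6 \left(-14\right) = \left(7 + 4 + 46\right) - 84 = 57 - 84 = -27$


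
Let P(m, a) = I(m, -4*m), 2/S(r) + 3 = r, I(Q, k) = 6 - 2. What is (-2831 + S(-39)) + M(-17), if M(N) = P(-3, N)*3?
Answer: -59200/21 ≈ -2819.0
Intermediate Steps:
I(Q, k) = 4
S(r) = 2/(-3 + r)
P(m, a) = 4
M(N) = 12 (M(N) = 4*3 = 12)
(-2831 + S(-39)) + M(-17) = (-2831 + 2/(-3 - 39)) + 12 = (-2831 + 2/(-42)) + 12 = (-2831 + 2*(-1/42)) + 12 = (-2831 - 1/21) + 12 = -59452/21 + 12 = -59200/21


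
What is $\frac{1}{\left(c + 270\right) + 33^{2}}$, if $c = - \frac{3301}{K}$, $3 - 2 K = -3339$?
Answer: $\frac{1671}{2267588} \approx 0.00073691$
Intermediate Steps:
$K = 1671$ ($K = \frac{3}{2} - - \frac{3339}{2} = \frac{3}{2} + \frac{3339}{2} = 1671$)
$c = - \frac{3301}{1671} \approx -1.9755$
$\frac{1}{\left(c + 270\right) + 33^{2}} = \frac{1}{\left(- \frac{3301}{1671} + 270\right) + 33^{2}} = \frac{1}{\frac{447869}{1671} + 1089} = \frac{1}{\frac{2267588}{1671}} = \frac{1671}{2267588}$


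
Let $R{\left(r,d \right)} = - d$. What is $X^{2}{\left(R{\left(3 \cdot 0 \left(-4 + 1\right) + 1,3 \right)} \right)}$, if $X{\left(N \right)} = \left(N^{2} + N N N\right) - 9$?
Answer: $729$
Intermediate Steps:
$X{\left(N \right)} = -9 + N^{2} + N^{3}$ ($X{\left(N \right)} = \left(N^{2} + N^{2} N\right) - 9 = \left(N^{2} + N^{3}\right) - 9 = -9 + N^{2} + N^{3}$)
$X^{2}{\left(R{\left(3 \cdot 0 \left(-4 + 1\right) + 1,3 \right)} \right)} = \left(-9 + \left(\left(-1\right) 3\right)^{2} + \left(\left(-1\right) 3\right)^{3}\right)^{2} = \left(-9 + \left(-3\right)^{2} + \left(-3\right)^{3}\right)^{2} = \left(-9 + 9 - 27\right)^{2} = \left(-27\right)^{2} = 729$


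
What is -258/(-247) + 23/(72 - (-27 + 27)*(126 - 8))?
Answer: 24257/17784 ≈ 1.3640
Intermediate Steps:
-258/(-247) + 23/(72 - (-27 + 27)*(126 - 8)) = -258*(-1/247) + 23/(72 - 0*118) = 258/247 + 23/(72 - 1*0) = 258/247 + 23/(72 + 0) = 258/247 + 23/72 = 24257/17784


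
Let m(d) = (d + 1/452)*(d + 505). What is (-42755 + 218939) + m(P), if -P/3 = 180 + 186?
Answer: 373938103/452 ≈ 8.2730e+5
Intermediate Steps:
P = -1098 (P = -3*(180 + 186) = -3*366 = -1098)
m(d) = (505 + d)*(1/452 + d) (m(d) = (d + 1/452)*(505 + d) = (1/452 + d)*(505 + d) = (505 + d)*(1/452 + d))
(-42755 + 218939) + m(P) = (-42755 + 218939) + (505/452 + (-1098)² + (228261/452)*(-1098)) = 176184 + (505/452 + 1205604 - 125315289/226) = 176184 + 294302935/452 = 373938103/452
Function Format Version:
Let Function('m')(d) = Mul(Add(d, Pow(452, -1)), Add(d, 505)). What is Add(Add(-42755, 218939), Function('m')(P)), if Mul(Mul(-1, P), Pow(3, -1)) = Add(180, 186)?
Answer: Rational(373938103, 452) ≈ 8.2730e+5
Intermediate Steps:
P = -1098 (P = Mul(-3, Add(180, 186)) = Mul(-3, 366) = -1098)
Function('m')(d) = Mul(Add(505, d), Add(Rational(1, 452), d)) (Function('m')(d) = Mul(Add(d, Rational(1, 452)), Add(505, d)) = Mul(Add(Rational(1, 452), d), Add(505, d)) = Mul(Add(505, d), Add(Rational(1, 452), d)))
Add(Add(-42755, 218939), Function('m')(P)) = Add(Add(-42755, 218939), Add(Rational(505, 452), Pow(-1098, 2), Mul(Rational(228261, 452), -1098))) = Add(176184, Add(Rational(505, 452), 1205604, Rational(-125315289, 226))) = Add(176184, Rational(294302935, 452)) = Rational(373938103, 452)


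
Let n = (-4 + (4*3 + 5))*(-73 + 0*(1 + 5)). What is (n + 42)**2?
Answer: 822649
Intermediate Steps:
n = -949 (n = (-4 + (12 + 5))*(-73 + 0*6) = (-4 + 17)*(-73 + 0) = 13*(-73) = -949)
(n + 42)**2 = (-949 + 42)**2 = (-907)**2 = 822649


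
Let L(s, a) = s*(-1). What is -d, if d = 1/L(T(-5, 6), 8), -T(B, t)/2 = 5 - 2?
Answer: -⅙ ≈ -0.16667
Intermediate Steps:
T(B, t) = -6 (T(B, t) = -2*(5 - 2) = -2*3 = -6)
L(s, a) = -s
d = ⅙ (d = 1/(-1*(-6)) = 1/6 = ⅙ ≈ 0.16667)
-d = -1*⅙ = -⅙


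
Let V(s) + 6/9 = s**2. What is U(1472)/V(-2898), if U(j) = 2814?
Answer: 4221/12597605 ≈ 0.00033506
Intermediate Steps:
V(s) = -2/3 + s**2
U(1472)/V(-2898) = 2814/(-2/3 + (-2898)**2) = 2814/(-2/3 + 8398404) = 2814/(25195210/3) = 2814*(3/25195210) = 4221/12597605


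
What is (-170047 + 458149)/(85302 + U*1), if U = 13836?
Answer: 48017/16523 ≈ 2.9061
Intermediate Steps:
(-170047 + 458149)/(85302 + U*1) = (-170047 + 458149)/(85302 + 13836*1) = 288102/(85302 + 13836) = 288102/99138 = 288102*(1/99138) = 48017/16523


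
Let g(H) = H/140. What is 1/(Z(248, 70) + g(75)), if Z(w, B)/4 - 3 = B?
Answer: 28/8191 ≈ 0.0034184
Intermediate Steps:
Z(w, B) = 12 + 4*B
g(H) = H/140 (g(H) = H*(1/140) = H/140)
1/(Z(248, 70) + g(75)) = 1/((12 + 4*70) + (1/140)*75) = 1/((12 + 280) + 15/28) = 1/(292 + 15/28) = 1/(8191/28) = 28/8191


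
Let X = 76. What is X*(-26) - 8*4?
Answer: -2008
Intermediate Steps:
X*(-26) - 8*4 = 76*(-26) - 8*4 = -1976 - 32 = -2008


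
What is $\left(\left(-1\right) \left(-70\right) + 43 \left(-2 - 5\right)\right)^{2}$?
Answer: $53361$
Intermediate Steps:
$\left(\left(-1\right) \left(-70\right) + 43 \left(-2 - 5\right)\right)^{2} = \left(70 + 43 \left(-2 - 5\right)\right)^{2} = \left(70 + 43 \left(-7\right)\right)^{2} = \left(70 - 301\right)^{2} = \left(-231\right)^{2} = 53361$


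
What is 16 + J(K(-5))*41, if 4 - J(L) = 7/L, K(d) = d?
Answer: 1187/5 ≈ 237.40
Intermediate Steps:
J(L) = 4 - 7/L
16 + J(K(-5))*41 = 16 + (4 - 7/(-5))*41 = 16 + (4 - 7*(-⅕))*41 = 16 + (4 + 7/5)*41 = 16 + (27/5)*41 = 16 + 1107/5 = 1187/5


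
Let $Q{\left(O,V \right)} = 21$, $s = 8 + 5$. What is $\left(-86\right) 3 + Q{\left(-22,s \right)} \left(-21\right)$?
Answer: $-699$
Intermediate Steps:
$s = 13$
$\left(-86\right) 3 + Q{\left(-22,s \right)} \left(-21\right) = \left(-86\right) 3 + 21 \left(-21\right) = -258 - 441 = -699$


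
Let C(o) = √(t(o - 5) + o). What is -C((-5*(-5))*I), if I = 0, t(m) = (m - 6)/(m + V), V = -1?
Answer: -√66/6 ≈ -1.3540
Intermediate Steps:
t(m) = (-6 + m)/(-1 + m) (t(m) = (m - 6)/(m - 1) = (-6 + m)/(-1 + m))
C(o) = √(o + (-11 + o)/(-6 + o)) (C(o) = √((-6 + (o - 5))/(-1 + (o - 5)) + o) = √((-6 + (-5 + o))/(-1 + (-5 + o)) + o) = √((-11 + o)/(-6 + o) + o) = √(o + (-11 + o)/(-6 + o)))
-C((-5*(-5))*I) = -√((-11 - 5*(-5)*0 + (-5*(-5)*0)*(-6 - 5*(-5)*0))/(-6 - 5*(-5)*0)) = -√((-11 + 25*0 + (25*0)*(-6 + 25*0))/(-6 + 25*0)) = -√((-11 + 0 + 0*(-6 + 0))/(-6 + 0)) = -√((-11 + 0 + 0*(-6))/(-6)) = -√(-(-11 + 0 + 0)/6) = -√(-⅙*(-11)) = -√(11/6) = -√66/6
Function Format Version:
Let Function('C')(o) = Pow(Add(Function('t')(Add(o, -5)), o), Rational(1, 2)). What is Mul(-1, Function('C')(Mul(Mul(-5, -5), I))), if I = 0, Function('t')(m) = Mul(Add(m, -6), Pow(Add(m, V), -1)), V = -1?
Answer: Mul(Rational(-1, 6), Pow(66, Rational(1, 2))) ≈ -1.3540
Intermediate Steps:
Function('t')(m) = Mul(Pow(Add(-1, m), -1), Add(-6, m)) (Function('t')(m) = Mul(Add(m, -6), Pow(Add(m, -1), -1)) = Mul(Add(-6, m), Pow(Add(-1, m), -1)) = Mul(Pow(Add(-1, m), -1), Add(-6, m)))
Function('C')(o) = Pow(Add(o, Mul(Pow(Add(-6, o), -1), Add(-11, o))), Rational(1, 2)) (Function('C')(o) = Pow(Add(Mul(Pow(Add(-1, Add(o, -5)), -1), Add(-6, Add(o, -5))), o), Rational(1, 2)) = Pow(Add(Mul(Pow(Add(-1, Add(-5, o)), -1), Add(-6, Add(-5, o))), o), Rational(1, 2)) = Pow(Add(Mul(Pow(Add(-6, o), -1), Add(-11, o)), o), Rational(1, 2)) = Pow(Add(o, Mul(Pow(Add(-6, o), -1), Add(-11, o))), Rational(1, 2)))
Mul(-1, Function('C')(Mul(Mul(-5, -5), I))) = Mul(-1, Pow(Mul(Pow(Add(-6, Mul(Mul(-5, -5), 0)), -1), Add(-11, Mul(Mul(-5, -5), 0), Mul(Mul(Mul(-5, -5), 0), Add(-6, Mul(Mul(-5, -5), 0))))), Rational(1, 2))) = Mul(-1, Pow(Mul(Pow(Add(-6, Mul(25, 0)), -1), Add(-11, Mul(25, 0), Mul(Mul(25, 0), Add(-6, Mul(25, 0))))), Rational(1, 2))) = Mul(-1, Pow(Mul(Pow(Add(-6, 0), -1), Add(-11, 0, Mul(0, Add(-6, 0)))), Rational(1, 2))) = Mul(-1, Pow(Mul(Pow(-6, -1), Add(-11, 0, Mul(0, -6))), Rational(1, 2))) = Mul(-1, Pow(Mul(Rational(-1, 6), Add(-11, 0, 0)), Rational(1, 2))) = Mul(-1, Pow(Mul(Rational(-1, 6), -11), Rational(1, 2))) = Mul(-1, Pow(Rational(11, 6), Rational(1, 2))) = Mul(-1, Mul(Rational(1, 6), Pow(66, Rational(1, 2)))) = Mul(Rational(-1, 6), Pow(66, Rational(1, 2)))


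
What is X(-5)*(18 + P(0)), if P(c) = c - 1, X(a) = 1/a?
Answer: -17/5 ≈ -3.4000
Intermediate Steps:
P(c) = -1 + c
X(-5)*(18 + P(0)) = (18 + (-1 + 0))/(-5) = -(18 - 1)/5 = -1/5*17 = -17/5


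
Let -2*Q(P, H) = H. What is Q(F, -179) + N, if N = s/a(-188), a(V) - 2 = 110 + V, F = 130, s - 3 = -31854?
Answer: 38653/76 ≈ 508.59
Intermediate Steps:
s = -31851 (s = 3 - 31854 = -31851)
Q(P, H) = -H/2
a(V) = 112 + V (a(V) = 2 + (110 + V) = 112 + V)
N = 31851/76 (N = -31851/(112 - 188) = -31851/(-76) = -31851*(-1/76) = 31851/76 ≈ 419.09)
Q(F, -179) + N = -½*(-179) + 31851/76 = 179/2 + 31851/76 = 38653/76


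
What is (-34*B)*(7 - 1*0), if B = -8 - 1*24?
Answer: 7616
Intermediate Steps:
B = -32 (B = -8 - 24 = -32)
(-34*B)*(7 - 1*0) = (-34*(-32))*(7 - 1*0) = 1088*(7 + 0) = 1088*7 = 7616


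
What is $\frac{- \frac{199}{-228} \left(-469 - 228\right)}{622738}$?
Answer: $- \frac{138703}{141984264} \approx -0.00097689$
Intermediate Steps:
$\frac{- \frac{199}{-228} \left(-469 - 228\right)}{622738} = \left(-199\right) \left(- \frac{1}{228}\right) \left(-697\right) \frac{1}{622738} = \frac{199}{228} \left(-697\right) \frac{1}{622738} = \left(- \frac{138703}{228}\right) \frac{1}{622738} = - \frac{138703}{141984264}$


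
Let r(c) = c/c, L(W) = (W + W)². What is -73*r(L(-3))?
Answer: -73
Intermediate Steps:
L(W) = 4*W² (L(W) = (2*W)² = 4*W²)
r(c) = 1
-73*r(L(-3)) = -73*1 = -73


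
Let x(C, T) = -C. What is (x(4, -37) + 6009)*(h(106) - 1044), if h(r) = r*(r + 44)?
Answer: 89210280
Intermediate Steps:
h(r) = r*(44 + r)
(x(4, -37) + 6009)*(h(106) - 1044) = (-1*4 + 6009)*(106*(44 + 106) - 1044) = (-4 + 6009)*(106*150 - 1044) = 6005*(15900 - 1044) = 6005*14856 = 89210280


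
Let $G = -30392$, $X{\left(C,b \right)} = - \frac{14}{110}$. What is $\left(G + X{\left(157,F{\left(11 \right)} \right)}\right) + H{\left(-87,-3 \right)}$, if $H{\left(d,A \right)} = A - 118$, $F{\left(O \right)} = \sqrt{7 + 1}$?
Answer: $- \frac{1678222}{55} \approx -30513.0$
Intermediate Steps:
$F{\left(O \right)} = 2 \sqrt{2}$ ($F{\left(O \right)} = \sqrt{8} = 2 \sqrt{2}$)
$X{\left(C,b \right)} = - \frac{7}{55}$ ($X{\left(C,b \right)} = \left(-14\right) \frac{1}{110} = - \frac{7}{55}$)
$H{\left(d,A \right)} = -118 + A$
$\left(G + X{\left(157,F{\left(11 \right)} \right)}\right) + H{\left(-87,-3 \right)} = \left(-30392 - \frac{7}{55}\right) - 121 = - \frac{1671567}{55} - 121 = - \frac{1678222}{55}$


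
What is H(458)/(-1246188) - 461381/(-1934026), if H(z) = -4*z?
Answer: 144627650315/602539998222 ≈ 0.24003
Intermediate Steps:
H(458)/(-1246188) - 461381/(-1934026) = -4*458/(-1246188) - 461381/(-1934026) = -1832*(-1/1246188) - 461381*(-1/1934026) = 458/311547 + 461381/1934026 = 144627650315/602539998222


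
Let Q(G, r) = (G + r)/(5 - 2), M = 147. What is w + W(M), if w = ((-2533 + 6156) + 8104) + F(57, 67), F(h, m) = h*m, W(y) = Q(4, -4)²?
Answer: 15546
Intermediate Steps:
Q(G, r) = G/3 + r/3 (Q(G, r) = (G + r)/3 = (G + r)*(⅓) = G/3 + r/3)
W(y) = 0 (W(y) = ((⅓)*4 + (⅓)*(-4))² = (4/3 - 4/3)² = 0² = 0)
w = 15546 (w = ((-2533 + 6156) + 8104) + 57*67 = (3623 + 8104) + 3819 = 11727 + 3819 = 15546)
w + W(M) = 15546 + 0 = 15546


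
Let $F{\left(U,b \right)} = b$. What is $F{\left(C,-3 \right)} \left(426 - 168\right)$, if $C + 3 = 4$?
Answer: $-774$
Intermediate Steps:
$C = 1$ ($C = -3 + 4 = 1$)
$F{\left(C,-3 \right)} \left(426 - 168\right) = - 3 \left(426 - 168\right) = \left(-3\right) 258 = -774$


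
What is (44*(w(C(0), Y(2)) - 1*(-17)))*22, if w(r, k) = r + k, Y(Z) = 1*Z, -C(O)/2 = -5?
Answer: 28072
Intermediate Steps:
C(O) = 10 (C(O) = -2*(-5) = 10)
Y(Z) = Z
w(r, k) = k + r
(44*(w(C(0), Y(2)) - 1*(-17)))*22 = (44*((2 + 10) - 1*(-17)))*22 = (44*(12 + 17))*22 = (44*29)*22 = 1276*22 = 28072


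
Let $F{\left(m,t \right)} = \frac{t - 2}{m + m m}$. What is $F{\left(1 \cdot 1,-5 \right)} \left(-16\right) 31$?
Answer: $1736$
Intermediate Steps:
$F{\left(m,t \right)} = \frac{-2 + t}{m + m^{2}}$
$F{\left(1 \cdot 1,-5 \right)} \left(-16\right) 31 = \frac{-2 - 5}{1 \cdot 1 \left(1 + 1 \cdot 1\right)} \left(-16\right) 31 = 1^{-1} \frac{1}{1 + 1} \left(-7\right) \left(-16\right) 31 = 1 \cdot \frac{1}{2} \left(-7\right) \left(-16\right) 31 = \left(- \frac{7}{2}\right) \left(-16\right) 31 = 56 \cdot 31 = 1736$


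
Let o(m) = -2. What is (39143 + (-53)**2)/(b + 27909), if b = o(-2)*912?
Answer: 13984/8695 ≈ 1.6083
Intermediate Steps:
b = -1824 (b = -2*912 = -1824)
(39143 + (-53)**2)/(b + 27909) = (39143 + (-53)**2)/(-1824 + 27909) = (39143 + 2809)/26085 = 41952*(1/26085) = 13984/8695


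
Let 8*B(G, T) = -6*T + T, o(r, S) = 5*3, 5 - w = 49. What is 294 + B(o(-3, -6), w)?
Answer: 643/2 ≈ 321.50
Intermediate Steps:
w = -44 (w = 5 - 1*49 = 5 - 49 = -44)
o(r, S) = 15
B(G, T) = -5*T/8 (B(G, T) = (-6*T + T)/8 = (-5*T)/8 = -5*T/8)
294 + B(o(-3, -6), w) = 294 - 5/8*(-44) = 294 + 55/2 = 643/2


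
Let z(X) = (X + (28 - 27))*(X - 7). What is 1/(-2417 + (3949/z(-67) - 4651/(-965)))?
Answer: -428460/1033176341 ≈ -0.00041470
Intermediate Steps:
z(X) = (1 + X)*(-7 + X) (z(X) = (X + 1)*(-7 + X) = (1 + X)*(-7 + X))
1/(-2417 + (3949/z(-67) - 4651/(-965))) = 1/(-2417 + (3949/(-7 + (-67)**2 - 6*(-67)) - 4651/(-965))) = 1/(-2417 + (3949/(-7 + 4489 + 402) - 4651*(-1/965))) = 1/(-2417 + (3949/4884 + 4651/965)) = 1/(-2417 + (3949*(1/4884) + 4651/965)) = 1/(-2417 + (359/444 + 4651/965)) = 1/(-2417 + 2411479/428460) = 1/(-1033176341/428460) = -428460/1033176341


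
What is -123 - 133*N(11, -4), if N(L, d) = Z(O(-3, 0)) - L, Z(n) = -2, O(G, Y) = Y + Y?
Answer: 1606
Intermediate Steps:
O(G, Y) = 2*Y
N(L, d) = -2 - L
-123 - 133*N(11, -4) = -123 - 133*(-2 - 1*11) = -123 - 133*(-2 - 11) = -123 - 133*(-13) = -123 + 1729 = 1606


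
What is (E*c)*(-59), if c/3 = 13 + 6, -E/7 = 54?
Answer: 1271214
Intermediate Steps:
E = -378 (E = -7*54 = -378)
c = 57 (c = 3*(13 + 6) = 3*19 = 57)
(E*c)*(-59) = -378*57*(-59) = -21546*(-59) = 1271214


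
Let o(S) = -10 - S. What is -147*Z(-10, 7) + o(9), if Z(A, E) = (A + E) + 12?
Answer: -1342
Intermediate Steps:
Z(A, E) = 12 + A + E
-147*Z(-10, 7) + o(9) = -147*(12 - 10 + 7) + (-10 - 1*9) = -147*9 + (-10 - 9) = -1323 - 19 = -1342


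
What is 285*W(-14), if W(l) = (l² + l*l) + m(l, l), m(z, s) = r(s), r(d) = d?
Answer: 107730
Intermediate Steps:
m(z, s) = s
W(l) = l + 2*l² (W(l) = (l² + l*l) + l = (l² + l²) + l = 2*l² + l = l + 2*l²)
285*W(-14) = 285*(-14*(1 + 2*(-14))) = 285*(-14*(1 - 28)) = 285*(-14*(-27)) = 285*378 = 107730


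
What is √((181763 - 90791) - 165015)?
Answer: 3*I*√8227 ≈ 272.11*I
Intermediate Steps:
√((181763 - 90791) - 165015) = √(90972 - 165015) = √(-74043) = 3*I*√8227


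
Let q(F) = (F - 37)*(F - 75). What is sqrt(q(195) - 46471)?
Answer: I*sqrt(27511) ≈ 165.86*I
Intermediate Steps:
q(F) = (-75 + F)*(-37 + F) (q(F) = (-37 + F)*(-75 + F) = (-75 + F)*(-37 + F))
sqrt(q(195) - 46471) = sqrt((2775 + 195**2 - 112*195) - 46471) = sqrt((2775 + 38025 - 21840) - 46471) = sqrt(18960 - 46471) = sqrt(-27511) = I*sqrt(27511)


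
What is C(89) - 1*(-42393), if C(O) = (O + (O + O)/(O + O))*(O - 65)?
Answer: 44553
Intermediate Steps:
C(O) = (1 + O)*(-65 + O) (C(O) = (O + (2*O)/((2*O)))*(-65 + O) = (O + (2*O)*(1/(2*O)))*(-65 + O) = (O + 1)*(-65 + O) = (1 + O)*(-65 + O))
C(89) - 1*(-42393) = (-65 + 89² - 64*89) - 1*(-42393) = (-65 + 7921 - 5696) + 42393 = 2160 + 42393 = 44553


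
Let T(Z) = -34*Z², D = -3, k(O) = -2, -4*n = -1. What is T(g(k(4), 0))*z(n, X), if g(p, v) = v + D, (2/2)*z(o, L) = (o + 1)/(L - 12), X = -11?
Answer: 765/46 ≈ 16.630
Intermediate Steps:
n = ¼ (n = -¼*(-1) = ¼ ≈ 0.25000)
z(o, L) = (1 + o)/(-12 + L) (z(o, L) = (o + 1)/(L - 12) = (1 + o)/(-12 + L))
g(p, v) = -3 + v (g(p, v) = v - 3 = -3 + v)
T(g(k(4), 0))*z(n, X) = (-34*(-3 + 0)²)*((1 + ¼)/(-12 - 11)) = (-34*(-3)²)*((5/4)/(-23)) = (-34*9)*(-1/23*5/4) = -306*(-5/92) = 765/46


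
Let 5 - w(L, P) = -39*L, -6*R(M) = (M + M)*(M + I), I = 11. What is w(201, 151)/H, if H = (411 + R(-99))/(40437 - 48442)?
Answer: 62791220/2493 ≈ 25187.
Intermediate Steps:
R(M) = -M*(11 + M)/3 (R(M) = -(M + M)*(M + 11)/6 = -2*M*(11 + M)/6 = -M*(11 + M)/3)
w(L, P) = 5 + 39*L (w(L, P) = 5 - (-39)*L = 5 + 39*L)
H = 2493/8005 (H = (411 - ⅓*(-99)*(11 - 99))/(40437 - 48442) = (411 - ⅓*(-99)*(-88))/(-8005) = (411 - 2904)*(-1/8005) = -2493*(-1/8005) = 2493/8005 ≈ 0.31143)
w(201, 151)/H = (5 + 39*201)/(2493/8005) = (5 + 7839)*(8005/2493) = 7844*(8005/2493) = 62791220/2493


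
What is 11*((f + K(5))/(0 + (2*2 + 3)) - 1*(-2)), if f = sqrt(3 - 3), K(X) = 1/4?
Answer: 627/28 ≈ 22.393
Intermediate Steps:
K(X) = 1/4
f = 0 (f = sqrt(0) = 0)
11*((f + K(5))/(0 + (2*2 + 3)) - 1*(-2)) = 11*((0 + 1/4)/(0 + (2*2 + 3)) - 1*(-2)) = 11*(1/(4*(0 + (4 + 3))) + 2) = 11*(1/(4*(0 + 7)) + 2) = 11*((1/4)/7 + 2) = 11*((1/4)*(1/7) + 2) = 11*(1/28 + 2) = 11*(57/28) = 627/28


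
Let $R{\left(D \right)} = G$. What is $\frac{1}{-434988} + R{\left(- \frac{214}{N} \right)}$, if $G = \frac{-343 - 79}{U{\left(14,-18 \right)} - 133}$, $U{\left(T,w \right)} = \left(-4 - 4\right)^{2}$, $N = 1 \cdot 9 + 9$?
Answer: $\frac{61188289}{10004724} \approx 6.1159$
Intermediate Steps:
$N = 18$ ($N = 9 + 9 = 18$)
$U{\left(T,w \right)} = 64$ ($U{\left(T,w \right)} = \left(-8\right)^{2} = 64$)
$G = \frac{422}{69}$ ($G = \frac{-343 - 79}{64 - 133} = - \frac{422}{-69} = \left(-422\right) \left(- \frac{1}{69}\right) = \frac{422}{69} \approx 6.1159$)
$R{\left(D \right)} = \frac{422}{69}$
$\frac{1}{-434988} + R{\left(- \frac{214}{N} \right)} = \frac{1}{-434988} + \frac{422}{69} = - \frac{1}{434988} + \frac{422}{69} = \frac{61188289}{10004724}$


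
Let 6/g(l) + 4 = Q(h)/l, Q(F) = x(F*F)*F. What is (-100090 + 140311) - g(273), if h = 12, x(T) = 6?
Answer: 6837843/170 ≈ 40223.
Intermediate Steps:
Q(F) = 6*F
g(l) = 6/(-4 + 72/l) (g(l) = 6/(-4 + (6*12)/l) = 6/(-4 + 72/l))
(-100090 + 140311) - g(273) = (-100090 + 140311) - (-3)*273/(-36 + 2*273) = 40221 - (-3)*273/(-36 + 546) = 40221 - (-3)*273/510 = 40221 - 1*(-273/170) = 40221 + 273/170 = 6837843/170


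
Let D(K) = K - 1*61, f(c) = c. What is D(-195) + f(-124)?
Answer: -380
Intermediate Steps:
D(K) = -61 + K (D(K) = K - 61 = -61 + K)
D(-195) + f(-124) = (-61 - 195) - 124 = -256 - 124 = -380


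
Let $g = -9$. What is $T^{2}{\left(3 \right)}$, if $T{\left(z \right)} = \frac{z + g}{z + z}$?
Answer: $1$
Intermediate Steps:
$T{\left(z \right)} = \frac{-9 + z}{2 z}$ ($T{\left(z \right)} = \frac{z - 9}{z + z} = \frac{-9 + z}{2 z}$)
$T^{2}{\left(3 \right)} = \left(\frac{-9 + 3}{2 \cdot 3}\right)^{2} = \left(\frac{1}{2} \cdot \frac{1}{3} \left(-6\right)\right)^{2} = \left(-1\right)^{2} = 1$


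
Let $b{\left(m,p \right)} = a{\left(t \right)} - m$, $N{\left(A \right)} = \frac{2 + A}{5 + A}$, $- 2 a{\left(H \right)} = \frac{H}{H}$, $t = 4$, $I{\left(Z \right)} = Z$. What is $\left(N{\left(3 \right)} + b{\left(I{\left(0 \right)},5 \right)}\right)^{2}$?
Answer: $\frac{1}{64} \approx 0.015625$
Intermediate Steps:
$a{\left(H \right)} = - \frac{1}{2}$ ($a{\left(H \right)} = - \frac{H \frac{1}{H}}{2} = \left(- \frac{1}{2}\right) 1 = - \frac{1}{2}$)
$N{\left(A \right)} = \frac{2 + A}{5 + A}$
$b{\left(m,p \right)} = - \frac{1}{2} - m$
$\left(N{\left(3 \right)} + b{\left(I{\left(0 \right)},5 \right)}\right)^{2} = \left(\frac{2 + 3}{5 + 3} - \frac{1}{2}\right)^{2} = \left(\frac{1}{8} \cdot 5 + \left(- \frac{1}{2} + 0\right)\right)^{2} = \left(\frac{1}{8} \cdot 5 - \frac{1}{2}\right)^{2} = \left(\frac{5}{8} - \frac{1}{2}\right)^{2} = \left(\frac{1}{8}\right)^{2} = \frac{1}{64}$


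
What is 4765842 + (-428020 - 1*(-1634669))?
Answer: 5972491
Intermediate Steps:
4765842 + (-428020 - 1*(-1634669)) = 4765842 + (-428020 + 1634669) = 4765842 + 1206649 = 5972491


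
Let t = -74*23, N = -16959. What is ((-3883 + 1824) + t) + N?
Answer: -20720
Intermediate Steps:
t = -1702
((-3883 + 1824) + t) + N = ((-3883 + 1824) - 1702) - 16959 = (-2059 - 1702) - 16959 = -3761 - 16959 = -20720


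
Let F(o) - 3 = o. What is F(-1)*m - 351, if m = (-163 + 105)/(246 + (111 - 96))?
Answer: -3163/9 ≈ -351.44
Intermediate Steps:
m = -2/9 (m = -58/(246 + 15) = -58/261 = -58*1/261 = -2/9 ≈ -0.22222)
F(o) = 3 + o
F(-1)*m - 351 = (3 - 1)*(-2/9) - 351 = 2*(-2/9) - 351 = -4/9 - 351 = -3163/9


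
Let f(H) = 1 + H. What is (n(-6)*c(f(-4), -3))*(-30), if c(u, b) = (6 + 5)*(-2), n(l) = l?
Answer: -3960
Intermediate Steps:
c(u, b) = -22 (c(u, b) = 11*(-2) = -22)
(n(-6)*c(f(-4), -3))*(-30) = -6*(-22)*(-30) = 132*(-30) = -3960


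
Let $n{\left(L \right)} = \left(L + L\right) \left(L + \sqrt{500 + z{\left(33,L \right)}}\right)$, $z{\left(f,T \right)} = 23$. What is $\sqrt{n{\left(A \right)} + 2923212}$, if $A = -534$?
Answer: $2 \sqrt{873381 - 267 \sqrt{523}} \approx 1862.6$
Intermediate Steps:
$n{\left(L \right)} = 2 L \left(L + \sqrt{523}\right)$ ($n{\left(L \right)} = \left(L + L\right) \left(L + \sqrt{500 + 23}\right) = 2 L \left(L + \sqrt{523}\right)$)
$\sqrt{n{\left(A \right)} + 2923212} = \sqrt{2 \left(-534\right) \left(-534 + \sqrt{523}\right) + 2923212} = \sqrt{\left(570312 - 1068 \sqrt{523}\right) + 2923212} = \sqrt{3493524 - 1068 \sqrt{523}}$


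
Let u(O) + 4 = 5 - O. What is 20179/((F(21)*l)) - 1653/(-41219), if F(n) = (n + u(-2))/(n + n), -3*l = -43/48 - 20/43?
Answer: 9012936509313/115784171 ≈ 77843.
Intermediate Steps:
l = 2809/6192 (l = -(-43/48 - 20/43)/3 = -⅓*(-2809/2064) = 2809/6192 ≈ 0.45365)
u(O) = 1 - O (u(O) = -4 + (5 - O) = 1 - O)
F(n) = (3 + n)/(2*n) (F(n) = (n + (1 - 1*(-2)))/(n + n) = (n + (1 + 2))/((2*n)) = (n + 3)*(1/(2*n)) = (3 + n)*(1/(2*n)) = (3 + n)/(2*n))
20179/((F(21)*l)) - 1653/(-41219) = 20179/((((½)*(3 + 21)/21)*(2809/6192))) - 1653/(-41219) = 20179/((((½)*(1/21)*24)*(2809/6192))) - 1653*(-1/41219) = 20179/(((4/7)*(2809/6192))) + 1653/41219 = 20179/(2809/10836) + 1653/41219 = 20179*(10836/2809) + 1653/41219 = 218659644/2809 + 1653/41219 = 9012936509313/115784171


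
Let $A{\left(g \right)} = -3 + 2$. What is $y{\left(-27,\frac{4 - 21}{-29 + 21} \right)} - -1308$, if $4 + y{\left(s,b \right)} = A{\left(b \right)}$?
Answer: $1303$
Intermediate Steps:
$A{\left(g \right)} = -1$
$y{\left(s,b \right)} = -5$ ($y{\left(s,b \right)} = -4 - 1 = -5$)
$y{\left(-27,\frac{4 - 21}{-29 + 21} \right)} - -1308 = -5 - -1308 = -5 + 1308 = 1303$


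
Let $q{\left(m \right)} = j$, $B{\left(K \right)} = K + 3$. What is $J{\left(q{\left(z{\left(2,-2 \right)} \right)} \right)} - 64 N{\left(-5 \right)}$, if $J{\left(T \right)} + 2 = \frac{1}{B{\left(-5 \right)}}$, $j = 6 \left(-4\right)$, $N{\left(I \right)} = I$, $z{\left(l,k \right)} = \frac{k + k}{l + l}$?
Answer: $\frac{635}{2} \approx 317.5$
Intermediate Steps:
$B{\left(K \right)} = 3 + K$
$z{\left(l,k \right)} = \frac{k}{l}$ ($z{\left(l,k \right)} = \frac{2 k}{2 l} = 2 k \frac{1}{2 l} = \frac{k}{l}$)
$j = -24$
$q{\left(m \right)} = -24$
$J{\left(T \right)} = - \frac{5}{2}$ ($J{\left(T \right)} = -2 + \frac{1}{3 - 5} = -2 + \frac{1}{-2} = -2 - \frac{1}{2} = - \frac{5}{2}$)
$J{\left(q{\left(z{\left(2,-2 \right)} \right)} \right)} - 64 N{\left(-5 \right)} = - \frac{5}{2} - -320 = - \frac{5}{2} + 320 = \frac{635}{2}$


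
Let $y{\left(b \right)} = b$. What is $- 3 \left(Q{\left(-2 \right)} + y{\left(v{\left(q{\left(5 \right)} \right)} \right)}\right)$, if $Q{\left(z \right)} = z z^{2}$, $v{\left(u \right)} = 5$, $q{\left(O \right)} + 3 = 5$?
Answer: $9$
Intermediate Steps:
$q{\left(O \right)} = 2$ ($q{\left(O \right)} = -3 + 5 = 2$)
$Q{\left(z \right)} = z^{3}$
$- 3 \left(Q{\left(-2 \right)} + y{\left(v{\left(q{\left(5 \right)} \right)} \right)}\right) = - 3 \left(\left(-2\right)^{3} + 5\right) = - 3 \left(-8 + 5\right) = \left(-3\right) \left(-3\right) = 9$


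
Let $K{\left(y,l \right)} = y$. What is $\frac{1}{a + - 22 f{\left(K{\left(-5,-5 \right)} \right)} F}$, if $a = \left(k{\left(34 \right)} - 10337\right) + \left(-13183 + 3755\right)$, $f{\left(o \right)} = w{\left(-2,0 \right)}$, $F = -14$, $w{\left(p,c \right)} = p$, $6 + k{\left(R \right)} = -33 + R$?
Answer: $- \frac{1}{20386} \approx -4.9053 \cdot 10^{-5}$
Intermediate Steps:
$k{\left(R \right)} = -39 + R$ ($k{\left(R \right)} = -6 + \left(-33 + R\right) = -39 + R$)
$f{\left(o \right)} = -2$
$a = -19770$ ($a = \left(\left(-39 + 34\right) - 10337\right) + \left(-13183 + 3755\right) = \left(-5 - 10337\right) - 9428 = -10342 - 9428 = -19770$)
$\frac{1}{a + - 22 f{\left(K{\left(-5,-5 \right)} \right)} F} = \frac{1}{-19770 + \left(-22\right) \left(-2\right) \left(-14\right)} = \frac{1}{-19770 + 44 \left(-14\right)} = \frac{1}{-19770 - 616} = \frac{1}{-20386} = - \frac{1}{20386}$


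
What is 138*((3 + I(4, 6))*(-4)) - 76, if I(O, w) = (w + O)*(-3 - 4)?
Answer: 36908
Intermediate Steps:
I(O, w) = -7*O - 7*w (I(O, w) = (O + w)*(-7) = -7*O - 7*w)
138*((3 + I(4, 6))*(-4)) - 76 = 138*((3 + (-7*4 - 7*6))*(-4)) - 76 = 138*((3 + (-28 - 42))*(-4)) - 76 = 138*((3 - 70)*(-4)) - 76 = 138*(-67*(-4)) - 76 = 138*268 - 76 = 36984 - 76 = 36908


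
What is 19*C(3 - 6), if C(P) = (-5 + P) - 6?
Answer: -266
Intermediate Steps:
C(P) = -11 + P
19*C(3 - 6) = 19*(-11 + (3 - 6)) = 19*(-11 - 3) = 19*(-14) = -266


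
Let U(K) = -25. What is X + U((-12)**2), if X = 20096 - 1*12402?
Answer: 7669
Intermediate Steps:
X = 7694 (X = 20096 - 12402 = 7694)
X + U((-12)**2) = 7694 - 25 = 7669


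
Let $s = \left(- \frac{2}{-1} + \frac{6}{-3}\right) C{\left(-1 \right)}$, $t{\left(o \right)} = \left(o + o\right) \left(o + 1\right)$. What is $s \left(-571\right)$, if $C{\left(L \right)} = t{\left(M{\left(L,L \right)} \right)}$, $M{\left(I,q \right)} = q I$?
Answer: $0$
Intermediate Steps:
$M{\left(I,q \right)} = I q$
$t{\left(o \right)} = 2 o \left(1 + o\right)$
$C{\left(L \right)} = 2 L^{2} \left(1 + L^{2}\right)$ ($C{\left(L \right)} = 2 L L \left(1 + L L\right) = 2 L^{2} \left(1 + L^{2}\right)$)
$s = 0$ ($s = \left(- \frac{2}{-1} + \frac{6}{-3}\right) 2 \left(-1\right)^{2} \left(1 + \left(-1\right)^{2}\right) = \left(\left(-2\right) \left(-1\right) + 6 \left(- \frac{1}{3}\right)\right) 2 \cdot 1 \left(1 + 1\right) = \left(2 - 2\right) 2 \cdot 1 \cdot 2 = 0 \cdot 4 = 0$)
$s \left(-571\right) = 0 \left(-571\right) = 0$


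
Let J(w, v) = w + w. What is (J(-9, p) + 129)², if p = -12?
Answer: 12321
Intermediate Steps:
J(w, v) = 2*w
(J(-9, p) + 129)² = (2*(-9) + 129)² = (-18 + 129)² = 111² = 12321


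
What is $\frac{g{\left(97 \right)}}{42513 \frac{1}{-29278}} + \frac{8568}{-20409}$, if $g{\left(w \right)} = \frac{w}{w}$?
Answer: $- \frac{320595362}{289215939} \approx -1.1085$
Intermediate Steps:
$g{\left(w \right)} = 1$
$\frac{g{\left(97 \right)}}{42513 \frac{1}{-29278}} + \frac{8568}{-20409} = 1 \frac{1}{42513 \frac{1}{-29278}} + \frac{8568}{-20409} = 1 \frac{1}{42513 \left(- \frac{1}{29278}\right)} + 8568 \left(- \frac{1}{20409}\right) = 1 \frac{1}{- \frac{42513}{29278}} - \frac{2856}{6803} = 1 \left(- \frac{29278}{42513}\right) - \frac{2856}{6803} = - \frac{29278}{42513} - \frac{2856}{6803} = - \frac{320595362}{289215939}$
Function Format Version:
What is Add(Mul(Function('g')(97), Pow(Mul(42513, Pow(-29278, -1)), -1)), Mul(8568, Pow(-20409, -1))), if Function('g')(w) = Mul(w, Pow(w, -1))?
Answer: Rational(-320595362, 289215939) ≈ -1.1085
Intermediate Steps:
Function('g')(w) = 1
Add(Mul(Function('g')(97), Pow(Mul(42513, Pow(-29278, -1)), -1)), Mul(8568, Pow(-20409, -1))) = Add(Mul(1, Pow(Mul(42513, Pow(-29278, -1)), -1)), Mul(8568, Pow(-20409, -1))) = Add(Mul(1, Pow(Mul(42513, Rational(-1, 29278)), -1)), Mul(8568, Rational(-1, 20409))) = Add(Mul(1, Pow(Rational(-42513, 29278), -1)), Rational(-2856, 6803)) = Add(Mul(1, Rational(-29278, 42513)), Rational(-2856, 6803)) = Add(Rational(-29278, 42513), Rational(-2856, 6803)) = Rational(-320595362, 289215939)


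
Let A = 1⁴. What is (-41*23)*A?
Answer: -943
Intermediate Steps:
A = 1
(-41*23)*A = -41*23*1 = -943*1 = -943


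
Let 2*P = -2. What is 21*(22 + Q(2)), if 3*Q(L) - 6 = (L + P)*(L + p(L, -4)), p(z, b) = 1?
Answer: 525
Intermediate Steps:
P = -1 (P = (1/2)*(-2) = -1)
Q(L) = 2 + (1 + L)*(-1 + L)/3 (Q(L) = 2 + ((L - 1)*(L + 1))/3 = 2 + ((-1 + L)*(1 + L))/3 = 2 + ((1 + L)*(-1 + L))/3 = 2 + (1 + L)*(-1 + L)/3)
21*(22 + Q(2)) = 21*(22 + (5/3 + (1/3)*2**2)) = 21*(22 + (5/3 + (1/3)*4)) = 21*(22 + (5/3 + 4/3)) = 21*(22 + 3) = 21*25 = 525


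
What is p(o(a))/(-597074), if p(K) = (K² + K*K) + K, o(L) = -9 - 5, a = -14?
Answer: -189/298537 ≈ -0.00063309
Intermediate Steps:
o(L) = -14
p(K) = K + 2*K² (p(K) = (K² + K²) + K = 2*K² + K = K + 2*K²)
p(o(a))/(-597074) = -14*(1 + 2*(-14))/(-597074) = -14*(1 - 28)*(-1/597074) = -14*(-27)*(-1/597074) = 378*(-1/597074) = -189/298537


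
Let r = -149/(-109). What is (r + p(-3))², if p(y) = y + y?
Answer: 255025/11881 ≈ 21.465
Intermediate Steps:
p(y) = 2*y
r = 149/109 (r = -149*(-1/109) = 149/109 ≈ 1.3670)
(r + p(-3))² = (149/109 + 2*(-3))² = (149/109 - 6)² = (-505/109)² = 255025/11881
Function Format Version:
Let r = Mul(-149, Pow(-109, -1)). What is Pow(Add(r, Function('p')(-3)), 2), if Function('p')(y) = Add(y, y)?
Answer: Rational(255025, 11881) ≈ 21.465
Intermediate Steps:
Function('p')(y) = Mul(2, y)
r = Rational(149, 109) (r = Mul(-149, Rational(-1, 109)) = Rational(149, 109) ≈ 1.3670)
Pow(Add(r, Function('p')(-3)), 2) = Pow(Add(Rational(149, 109), Mul(2, -3)), 2) = Pow(Add(Rational(149, 109), -6), 2) = Pow(Rational(-505, 109), 2) = Rational(255025, 11881)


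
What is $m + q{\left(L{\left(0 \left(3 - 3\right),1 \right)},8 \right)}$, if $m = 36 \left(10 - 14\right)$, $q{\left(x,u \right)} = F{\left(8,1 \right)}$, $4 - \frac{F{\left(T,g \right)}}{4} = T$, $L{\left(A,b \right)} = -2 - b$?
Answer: $-160$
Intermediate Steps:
$F{\left(T,g \right)} = 16 - 4 T$
$q{\left(x,u \right)} = -16$ ($q{\left(x,u \right)} = 16 - 32 = -16$)
$m = -144$ ($m = 36 \left(-4\right) = -144$)
$m + q{\left(L{\left(0 \left(3 - 3\right),1 \right)},8 \right)} = -144 - 16 = -160$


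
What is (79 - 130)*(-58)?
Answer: 2958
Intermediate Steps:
(79 - 130)*(-58) = -51*(-58) = 2958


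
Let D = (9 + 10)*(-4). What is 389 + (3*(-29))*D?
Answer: 7001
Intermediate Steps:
D = -76 (D = 19*(-4) = -76)
389 + (3*(-29))*D = 389 + (3*(-29))*(-76) = 389 - 87*(-76) = 389 + 6612 = 7001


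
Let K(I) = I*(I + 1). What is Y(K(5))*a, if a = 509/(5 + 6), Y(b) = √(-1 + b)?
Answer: 509*√29/11 ≈ 249.19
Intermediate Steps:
K(I) = I*(1 + I)
a = 509/11 ≈ 46.273
Y(K(5))*a = √(-1 + 5*(1 + 5))*(509/11) = √(-1 + 5*6)*(509/11) = √(-1 + 30)*(509/11) = √29*(509/11) = 509*√29/11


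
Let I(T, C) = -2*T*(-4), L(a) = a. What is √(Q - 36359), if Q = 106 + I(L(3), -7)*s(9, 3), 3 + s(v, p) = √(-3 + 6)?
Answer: √(-36325 + 24*√3) ≈ 190.48*I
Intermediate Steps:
I(T, C) = 8*T
s(v, p) = -3 + √3 (s(v, p) = -3 + √(-3 + 6) = -3 + √3)
Q = 34 + 24*√3 (Q = 106 + (8*3)*(-3 + √3) = 106 + 24*(-3 + √3) = 106 + (-72 + 24*√3) = 34 + 24*√3 ≈ 75.569)
√(Q - 36359) = √((34 + 24*√3) - 36359) = √(-36325 + 24*√3)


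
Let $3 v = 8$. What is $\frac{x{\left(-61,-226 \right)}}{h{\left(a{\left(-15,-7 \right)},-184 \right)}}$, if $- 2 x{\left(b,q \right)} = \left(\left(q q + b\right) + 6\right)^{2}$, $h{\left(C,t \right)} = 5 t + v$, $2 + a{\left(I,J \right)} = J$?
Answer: $\frac{7809427323}{5504} \approx 1.4189 \cdot 10^{6}$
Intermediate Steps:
$v = \frac{8}{3}$ ($v = \frac{1}{3} \cdot 8 = \frac{8}{3} \approx 2.6667$)
$a{\left(I,J \right)} = -2 + J$
$h{\left(C,t \right)} = \frac{8}{3} + 5 t$ ($h{\left(C,t \right)} = 5 t + \frac{8}{3} = \frac{8}{3} + 5 t$)
$x{\left(b,q \right)} = - \frac{\left(6 + b + q^{2}\right)^{2}}{2}$ ($x{\left(b,q \right)} = - \frac{\left(\left(q q + b\right) + 6\right)^{2}}{2} = - \frac{\left(\left(q^{2} + b\right) + 6\right)^{2}}{2} = - \frac{\left(\left(b + q^{2}\right) + 6\right)^{2}}{2} = - \frac{\left(6 + b + q^{2}\right)^{2}}{2}$)
$\frac{x{\left(-61,-226 \right)}}{h{\left(a{\left(-15,-7 \right)},-184 \right)}} = \frac{\left(- \frac{1}{2}\right) \left(6 - 61 + \left(-226\right)^{2}\right)^{2}}{\frac{8}{3} + 5 \left(-184\right)} = \frac{\left(- \frac{1}{2}\right) \left(6 - 61 + 51076\right)^{2}}{\frac{8}{3} - 920} = \frac{\left(- \frac{1}{2}\right) 51021^{2}}{- \frac{2752}{3}} = \left(- \frac{1}{2}\right) 2603142441 \left(- \frac{3}{2752}\right) = \left(- \frac{2603142441}{2}\right) \left(- \frac{3}{2752}\right) = \frac{7809427323}{5504}$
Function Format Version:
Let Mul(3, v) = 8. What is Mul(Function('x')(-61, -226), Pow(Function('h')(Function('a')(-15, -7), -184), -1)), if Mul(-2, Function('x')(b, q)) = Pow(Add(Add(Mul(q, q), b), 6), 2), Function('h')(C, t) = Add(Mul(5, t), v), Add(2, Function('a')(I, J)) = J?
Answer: Rational(7809427323, 5504) ≈ 1.4189e+6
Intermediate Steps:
v = Rational(8, 3) (v = Mul(Rational(1, 3), 8) = Rational(8, 3) ≈ 2.6667)
Function('a')(I, J) = Add(-2, J)
Function('h')(C, t) = Add(Rational(8, 3), Mul(5, t)) (Function('h')(C, t) = Add(Mul(5, t), Rational(8, 3)) = Add(Rational(8, 3), Mul(5, t)))
Function('x')(b, q) = Mul(Rational(-1, 2), Pow(Add(6, b, Pow(q, 2)), 2)) (Function('x')(b, q) = Mul(Rational(-1, 2), Pow(Add(Add(Mul(q, q), b), 6), 2)) = Mul(Rational(-1, 2), Pow(Add(Add(Pow(q, 2), b), 6), 2)) = Mul(Rational(-1, 2), Pow(Add(Add(b, Pow(q, 2)), 6), 2)) = Mul(Rational(-1, 2), Pow(Add(6, b, Pow(q, 2)), 2)))
Mul(Function('x')(-61, -226), Pow(Function('h')(Function('a')(-15, -7), -184), -1)) = Mul(Mul(Rational(-1, 2), Pow(Add(6, -61, Pow(-226, 2)), 2)), Pow(Add(Rational(8, 3), Mul(5, -184)), -1)) = Mul(Mul(Rational(-1, 2), Pow(Add(6, -61, 51076), 2)), Pow(Add(Rational(8, 3), -920), -1)) = Mul(Mul(Rational(-1, 2), Pow(51021, 2)), Pow(Rational(-2752, 3), -1)) = Mul(Mul(Rational(-1, 2), 2603142441), Rational(-3, 2752)) = Mul(Rational(-2603142441, 2), Rational(-3, 2752)) = Rational(7809427323, 5504)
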